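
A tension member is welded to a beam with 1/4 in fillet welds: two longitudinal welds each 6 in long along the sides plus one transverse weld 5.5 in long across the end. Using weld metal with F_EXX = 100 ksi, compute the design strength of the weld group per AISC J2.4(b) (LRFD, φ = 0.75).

t_e = 0.707 × 0.25 = 0.1767 in.
R_nwl = 0.6 × 100 × 0.1767 × 12 = 127.3 kip (longitudinal, 2 welds).
R_nwt = 0.6 × 100 × 0.1767 × 5.5 = 58.33 kip (transverse, base value).
(i) R_nwl + R_nwt = 185.6 kip; (ii) 0.85 R_nwl + 1.5 R_nwt = 195.7 kip.
R_n = max = 195.7 kip [governs: (ii)]; φR_n = 146.7 kip.

φR_n ≈ 147 kip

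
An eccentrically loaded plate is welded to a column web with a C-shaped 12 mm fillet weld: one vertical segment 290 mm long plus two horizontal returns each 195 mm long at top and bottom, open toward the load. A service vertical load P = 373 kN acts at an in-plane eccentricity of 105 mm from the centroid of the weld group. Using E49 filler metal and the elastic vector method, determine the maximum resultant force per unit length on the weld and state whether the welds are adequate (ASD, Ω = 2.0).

f_max ≈ 1060 N/mm; adequate

E49XX → F_EXX = 490 MPa.
Total weld length L_w = 680 mm. Treat welds as unit-width lines.
Centroid: x̄ = 2×195×97.5 / 680 = 55.92 mm from the vertical weld.
Polar moment about centroid: J = I_x + I_y = [290³/12 + 2×195×145²] + [290×55.92² + 2(195³/12 + 195×41.58²)] = 13050000 mm³.
Direct shear f_v = P/L_w = 373×10³ / 680 = 548.5 N/mm (vertical).
Torsion M = P·e = 373×10³ × 105 = 39165000 N·mm.
Critical point at (x, y) = (139.1, 145) from centroid. f_tx = M·y/J = 435.2 N/mm; f_ty = M·x/J = 417.4 N/mm.
Resultant f_max = √[f_tx² + (f_v + f_ty)²] = √[435.2² + (548.5 + 417.4)²] = 1059 N/mm.
Capacity per unit length: r_n/Ω = (1/2.0) × 0.6 × 490 × (0.707 × 12) = 1247 N/mm.
1059 ≤ 1247 → adequate.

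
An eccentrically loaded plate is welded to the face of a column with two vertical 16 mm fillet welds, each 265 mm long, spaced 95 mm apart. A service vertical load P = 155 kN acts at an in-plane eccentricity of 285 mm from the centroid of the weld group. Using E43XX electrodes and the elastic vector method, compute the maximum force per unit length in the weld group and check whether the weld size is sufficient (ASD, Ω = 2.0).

f_max ≈ 1570 N/mm; NOT adequate

E43XX → F_EXX = 430 MPa.
Total weld length L_w = 530 mm. Treat welds as unit-width lines.
Polar moment about centroid: J = 2[d³/12 + d(b/2)²] = 2[265³/12 + 265×47.5²] = 4297000 mm³.
Direct shear f_v = P/L_w = 155×10³ / 530 = 292.5 N/mm (vertical).
Torsion M = P·e = 155×10³ × 285 = 44175000 N·mm.
Critical point at (x, y) = (47.5, 132.5) from centroid. f_tx = M·y/J = 1362 N/mm; f_ty = M·x/J = 488.3 N/mm.
Resultant f_max = √[f_tx² + (f_v + f_ty)²] = √[1362² + (292.5 + 488.3)²] = 1570 N/mm.
Capacity per unit length: r_n/Ω = (1/2.0) × 0.6 × 430 × (0.707 × 16) = 1459 N/mm.
1570 > 1459 → NOT adequate.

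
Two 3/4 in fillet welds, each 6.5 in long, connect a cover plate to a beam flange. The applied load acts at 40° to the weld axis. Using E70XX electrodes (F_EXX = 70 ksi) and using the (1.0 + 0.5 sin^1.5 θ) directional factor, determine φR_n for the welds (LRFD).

φR_n ≈ 273 kip

t_e = 0.707 × 0.75 = 0.5302 in; A_we = 0.5302 × 13 = 6.893 in².
Directional factor: 1.0 + 0.5 sin^1.5(40°) = 1.258.
F_nw = 0.6 × 70 × 1.258 = 52.82 ksi.
φR_n = 0.75 × 52.82 × 6.893 = 273.1 kip.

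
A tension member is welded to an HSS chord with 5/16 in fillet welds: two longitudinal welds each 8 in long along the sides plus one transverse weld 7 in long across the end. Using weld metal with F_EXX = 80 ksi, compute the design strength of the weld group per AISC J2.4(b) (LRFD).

t_e = 0.707 × 0.3125 = 0.2209 in.
R_nwl = 0.6 × 80 × 0.2209 × 16 = 169.7 kips (longitudinal, 2 welds).
R_nwt = 0.6 × 80 × 0.2209 × 7 = 74.23 kips (transverse, base value).
(i) R_nwl + R_nwt = 243.9 kips; (ii) 0.85 R_nwl + 1.5 R_nwt = 255.6 kips.
R_n = max = 255.6 kips [governs: (ii)]; φR_n = 191.7 kips.

φR_n ≈ 192 kips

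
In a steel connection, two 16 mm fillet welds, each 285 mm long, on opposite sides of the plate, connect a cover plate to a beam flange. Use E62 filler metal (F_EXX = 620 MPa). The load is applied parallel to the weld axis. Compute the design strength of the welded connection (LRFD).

Effective throat t_e = 0.707 × 16 = 11.31 mm.
Total length L = 570 mm; A_we = 11.31 × 570 = 6448 mm².
F_nw = 0.6 F_EXX = 0.6 × 620 = 372 MPa.
φR_n = 0.75 × 372 × 6448 × 10⁻³ = 1799 kN.

φR_n ≈ 1800 kN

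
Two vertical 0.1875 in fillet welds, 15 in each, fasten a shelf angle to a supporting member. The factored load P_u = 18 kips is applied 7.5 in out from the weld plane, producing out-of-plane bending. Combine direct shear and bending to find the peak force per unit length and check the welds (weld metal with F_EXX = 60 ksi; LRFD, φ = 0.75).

f_max ≈ 1.9 kip/in; adequate

L_w = 2 × 15 = 30 in; section modulus (unit throat) S = 2 × L²/6 = 75 in².
Direct shear f_v = P/L_w = 18/30 = 0.6 kip/in.
Moment M = P × e = 18 × 7.5 = 135 kip·in; bending f_b = M/S = 1.8 kip/in.
f_max = √(f_v² + f_b²) = √(0.6² + 1.8²) = 1.897 kip/in.
φr_n = 0.75 × 0.6 × 60 × (0.707 × 0.1875) = 3.579 kip/in → adequate.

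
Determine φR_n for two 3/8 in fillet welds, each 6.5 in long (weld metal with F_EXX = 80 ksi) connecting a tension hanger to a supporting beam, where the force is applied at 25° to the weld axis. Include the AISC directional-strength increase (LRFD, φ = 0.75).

φR_n ≈ 141 kip

t_e = 0.707 × 0.375 = 0.2651 in; A_we = 0.2651 × 13 = 3.447 in².
Directional factor: 1.0 + 0.5 sin^1.5(25°) = 1.137.
F_nw = 0.6 × 80 × 1.137 = 54.59 ksi.
φR_n = 0.75 × 54.59 × 3.447 = 141.1 kip.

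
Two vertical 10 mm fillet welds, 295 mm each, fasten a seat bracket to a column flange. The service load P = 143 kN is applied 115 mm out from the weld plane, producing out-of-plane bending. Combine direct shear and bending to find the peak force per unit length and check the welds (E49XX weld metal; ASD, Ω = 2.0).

E49XX → F_EXX = 490 MPa.
L_w = 2 × 295 = 590 mm; section modulus (unit throat) S = 2 × L²/6 = 29010 mm².
Direct shear f_v = P/L_w = 143×10³/590 = 242.4 N/mm.
Moment M = P × e = 143×10³ × 115 = 16445000 N·mm; bending f_b = M/S = 566.9 N/mm.
f_max = √(f_v² + f_b²) = √(242.4² + 566.9²) = 616.5 N/mm.
r_n/Ω = (1/2.0) × 0.6 × 490 × (0.707 × 10) = 1039 N/mm → adequate.

f_max ≈ 617 N/mm; adequate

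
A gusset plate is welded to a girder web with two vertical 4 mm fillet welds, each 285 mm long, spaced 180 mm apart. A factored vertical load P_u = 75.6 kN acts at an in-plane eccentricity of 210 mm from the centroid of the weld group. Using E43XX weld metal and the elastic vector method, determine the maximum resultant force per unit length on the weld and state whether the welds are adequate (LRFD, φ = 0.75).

E43XX → F_EXX = 430 MPa.
Total weld length L_w = 570 mm. Treat welds as unit-width lines.
Polar moment about centroid: J = 2[d³/12 + d(b/2)²] = 2[285³/12 + 285×90²] = 8475000 mm³.
Direct shear f_v = P/L_w = 75.6×10³ / 570 = 132.6 N/mm (vertical).
Torsion M = P·e = 75.6×10³ × 210 = 15876000 N·mm.
Critical point at (x, y) = (90, 142.5) from centroid. f_tx = M·y/J = 266.9 N/mm; f_ty = M·x/J = 168.6 N/mm.
Resultant f_max = √[f_tx² + (f_v + f_ty)²] = √[266.9² + (132.6 + 168.6)²] = 402.5 N/mm.
Capacity per unit length: φr_n = 0.75 × 0.6 × 430 × (0.707 × 4) = 547.2 N/mm.
402.5 ≤ 547.2 → adequate.

f_max ≈ 402 N/mm; adequate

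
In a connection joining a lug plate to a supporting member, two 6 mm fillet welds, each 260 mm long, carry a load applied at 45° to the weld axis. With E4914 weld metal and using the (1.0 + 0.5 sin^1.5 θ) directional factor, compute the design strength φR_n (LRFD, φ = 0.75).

E49XX → F_EXX = 490 MPa.
t_e = 0.707 × 6 = 4.242 mm; A_we = 4.242 × 520 = 2206 mm².
Directional factor: 1.0 + 0.5 sin^1.5(45°) = 1.297.
F_nw = 0.6 × 490 × 1.297 = 381.4 MPa.
φR_n = 0.75 × 381.4 × 2206 × 10⁻³ = 631 kN.

φR_n ≈ 631 kN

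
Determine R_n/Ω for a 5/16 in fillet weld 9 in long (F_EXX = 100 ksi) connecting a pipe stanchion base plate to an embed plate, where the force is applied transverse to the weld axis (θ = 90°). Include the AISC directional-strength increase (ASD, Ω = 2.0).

t_e = 0.707 × 0.3125 = 0.2209 in; A_we = 0.2209 × 9 = 1.988 in².
Directional factor: 1.0 + 0.5 sin^1.5(90°) = 1.5.
F_nw = 0.6 × 100 × 1.5 = 90 ksi.
R_n/Ω = (90 × 1.988) / 2.0 = 89.48 kips.

R_n/Ω ≈ 89.5 kips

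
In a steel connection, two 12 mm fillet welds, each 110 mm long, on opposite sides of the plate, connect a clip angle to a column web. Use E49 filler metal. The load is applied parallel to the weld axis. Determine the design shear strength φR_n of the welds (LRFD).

E49XX → F_EXX = 490 MPa.
Effective throat t_e = 0.707 × 12 = 8.484 mm.
Total length L = 220 mm; A_we = 8.484 × 220 = 1866 mm².
F_nw = 0.6 F_EXX = 0.6 × 490 = 294 MPa.
φR_n = 0.75 × 294 × 1866 × 10⁻³ = 411.6 kN.

φR_n ≈ 412 kN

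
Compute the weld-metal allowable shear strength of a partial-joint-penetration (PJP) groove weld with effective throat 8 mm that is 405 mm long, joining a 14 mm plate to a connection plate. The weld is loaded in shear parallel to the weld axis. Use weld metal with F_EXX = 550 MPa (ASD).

Effective throat (given) t_e = 8 mm.
A_we = 8 × 405 = 3240 mm².
F_nw = 0.6 F_EXX = 330 MPa.
R_n/Ω = (330 × 3240) / 2.0 × 10⁻³ = 534.6 kN.

R_n/Ω ≈ 535 kN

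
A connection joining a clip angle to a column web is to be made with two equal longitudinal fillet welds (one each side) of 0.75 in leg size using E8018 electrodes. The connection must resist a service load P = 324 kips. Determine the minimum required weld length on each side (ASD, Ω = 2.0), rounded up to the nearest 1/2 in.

E80XX → F_EXX = 80 ksi.
Throat t_e = 0.707 × 0.75 = 0.5302 in.
r_n/Ω = (0.6 × 80 × 0.5302) / 2.0 = 12.73 kip/in.
L_req = P / (r_n/Ω) = 324 / 12.73 = 25.46 in total.
Per side: 25.46 / 2 = 12.73 in.
Round up → use L = 13 in on each side.

L = 13 in on each side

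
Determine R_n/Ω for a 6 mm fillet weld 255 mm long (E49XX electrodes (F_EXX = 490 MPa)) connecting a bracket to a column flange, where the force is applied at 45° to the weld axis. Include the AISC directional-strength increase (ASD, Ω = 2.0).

R_n/Ω ≈ 206 kN

t_e = 0.707 × 6 = 4.242 mm; A_we = 4.242 × 255 = 1082 mm².
Directional factor: 1.0 + 0.5 sin^1.5(45°) = 1.297.
F_nw = 0.6 × 490 × 1.297 = 381.4 MPa.
R_n/Ω = (381.4 × 1082) / 2.0 × 10⁻³ = 206.3 kN.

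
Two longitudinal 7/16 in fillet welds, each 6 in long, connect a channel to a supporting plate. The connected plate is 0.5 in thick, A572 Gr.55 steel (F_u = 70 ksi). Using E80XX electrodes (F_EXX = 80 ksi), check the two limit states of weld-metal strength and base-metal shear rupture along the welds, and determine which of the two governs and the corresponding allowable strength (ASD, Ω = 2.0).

R_n/Ω ≈ 89.1 kips (weld metal governs)

t_e = 0.707 × 0.4375 = 0.3093 in; L = 12 in.
Weld metal: R_n/Ω = (1/2.0) × 0.6 × 80 × 0.3093 × 12 = 89.08 kips.
Base metal (shear rupture): R_n/Ω = (1/2.0) × 0.6 × 70 × 0.5 × 12 = 126 kips.
Governing: weld metal.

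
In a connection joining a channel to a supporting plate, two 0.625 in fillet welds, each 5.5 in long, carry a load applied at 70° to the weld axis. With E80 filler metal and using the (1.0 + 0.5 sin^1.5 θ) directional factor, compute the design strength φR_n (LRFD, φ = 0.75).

E80XX → F_EXX = 80 ksi.
t_e = 0.707 × 0.625 = 0.4419 in; A_we = 0.4419 × 11 = 4.861 in².
Directional factor: 1.0 + 0.5 sin^1.5(70°) = 1.455.
F_nw = 0.6 × 80 × 1.455 = 69.86 ksi.
φR_n = 0.75 × 69.86 × 4.861 = 254.7 kips.

φR_n ≈ 255 kips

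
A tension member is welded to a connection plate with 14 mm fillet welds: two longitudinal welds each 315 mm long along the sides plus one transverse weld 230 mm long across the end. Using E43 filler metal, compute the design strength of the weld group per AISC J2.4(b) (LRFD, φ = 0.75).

φR_n ≈ 1690 kN

E43XX → F_EXX = 430 MPa.
t_e = 0.707 × 14 = 9.898 mm.
R_nwl = 0.6 × 430 × 9.898 × 630 × 10⁻³ = 1609 kN (longitudinal, 2 welds).
R_nwt = 0.6 × 430 × 9.898 × 230 × 10⁻³ = 587.3 kN (transverse, base value).
(i) R_nwl + R_nwt = 2196 kN; (ii) 0.85 R_nwl + 1.5 R_nwt = 2249 kN.
R_n = max = 2249 kN [governs: (ii)]; φR_n = 1686 kN.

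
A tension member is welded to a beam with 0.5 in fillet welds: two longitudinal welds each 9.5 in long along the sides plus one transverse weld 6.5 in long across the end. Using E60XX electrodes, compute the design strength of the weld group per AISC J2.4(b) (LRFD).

φR_n ≈ 247 kips

E60XX → F_EXX = 60 ksi.
t_e = 0.707 × 0.5 = 0.3535 in.
R_nwl = 0.6 × 60 × 0.3535 × 19 = 241.8 kips (longitudinal, 2 welds).
R_nwt = 0.6 × 60 × 0.3535 × 6.5 = 82.72 kips (transverse, base value).
(i) R_nwl + R_nwt = 324.5 kips; (ii) 0.85 R_nwl + 1.5 R_nwt = 329.6 kips.
R_n = max = 329.6 kips [governs: (ii)]; φR_n = 247.2 kips.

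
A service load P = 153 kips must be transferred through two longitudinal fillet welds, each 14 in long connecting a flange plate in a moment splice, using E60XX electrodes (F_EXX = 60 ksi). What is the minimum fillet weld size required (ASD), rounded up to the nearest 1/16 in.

Total weld length L = 28 in.
Required throat t_e = P × Ω / (0.6 F_EXX × L) = 153 × 2.0 / (0.6 × 60 × 28) = 0.3036 in.
Required leg w = t_e / 0.707 = 0.4294 in → use 7/16 in.

w = 7/16 in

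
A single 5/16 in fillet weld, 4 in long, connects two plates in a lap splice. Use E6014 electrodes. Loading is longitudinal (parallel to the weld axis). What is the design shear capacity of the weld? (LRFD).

φR_n ≈ 23.9 kip

E60XX → F_EXX = 60 ksi.
Effective throat t_e = 0.707 × 0.3125 = 0.2209 in.
Total length L = 4 in; A_we = 0.2209 × 4 = 0.8837 in².
F_nw = 0.6 F_EXX = 0.6 × 60 = 36 ksi.
φR_n = 0.75 × 36 × 0.8837 = 23.86 kip.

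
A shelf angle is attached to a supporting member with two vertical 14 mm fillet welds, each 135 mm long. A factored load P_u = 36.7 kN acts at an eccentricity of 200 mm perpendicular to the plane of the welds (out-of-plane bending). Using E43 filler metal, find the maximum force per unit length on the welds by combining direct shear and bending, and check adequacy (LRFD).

E43XX → F_EXX = 430 MPa.
L_w = 2 × 135 = 270 mm; section modulus (unit throat) S = 2 × L²/6 = 6075 mm².
Direct shear f_v = P/L_w = 36.7×10³/270 = 135.9 N/mm.
Moment M = P × e = 36.7×10³ × 200 = 7340000 N·mm; bending f_b = M/S = 1208 N/mm.
f_max = √(f_v² + f_b²) = √(135.9² + 1208²) = 1216 N/mm.
φr_n = 0.75 × 0.6 × 430 × (0.707 × 14) = 1915 N/mm → adequate.

f_max ≈ 1220 N/mm; adequate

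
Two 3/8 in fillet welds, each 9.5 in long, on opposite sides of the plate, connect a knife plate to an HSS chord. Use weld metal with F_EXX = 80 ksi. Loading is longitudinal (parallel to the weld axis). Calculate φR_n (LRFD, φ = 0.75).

φR_n ≈ 181 kip

Effective throat t_e = 0.707 × 0.375 = 0.2651 in.
Total length L = 19 in; A_we = 0.2651 × 19 = 5.037 in².
F_nw = 0.6 F_EXX = 0.6 × 80 = 48 ksi.
φR_n = 0.75 × 48 × 5.037 = 181.3 kip.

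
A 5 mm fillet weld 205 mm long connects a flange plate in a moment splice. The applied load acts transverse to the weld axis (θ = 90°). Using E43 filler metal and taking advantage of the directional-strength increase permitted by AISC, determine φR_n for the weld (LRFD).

φR_n ≈ 210 kN

E43XX → F_EXX = 430 MPa.
t_e = 0.707 × 5 = 3.535 mm; A_we = 3.535 × 205 = 724.7 mm².
Directional factor: 1.0 + 0.5 sin^1.5(90°) = 1.5.
F_nw = 0.6 × 430 × 1.5 = 387 MPa.
φR_n = 0.75 × 387 × 724.7 × 10⁻³ = 210.3 kN.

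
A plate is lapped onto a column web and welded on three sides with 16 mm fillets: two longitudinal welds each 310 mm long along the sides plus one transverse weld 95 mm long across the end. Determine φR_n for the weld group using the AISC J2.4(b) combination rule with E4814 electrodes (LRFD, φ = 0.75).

φR_n ≈ 1750 kN

E48XX → F_EXX = 480 MPa.
t_e = 0.707 × 16 = 11.31 mm.
R_nwl = 0.6 × 480 × 11.31 × 620 × 10⁻³ = 2020 kN (longitudinal, 2 welds).
R_nwt = 0.6 × 480 × 11.31 × 95 × 10⁻³ = 309.5 kN (transverse, base value).
(i) R_nwl + R_nwt = 2329 kN; (ii) 0.85 R_nwl + 1.5 R_nwt = 2181 kN.
R_n = max = 2329 kN [governs: (i)]; φR_n = 1747 kN.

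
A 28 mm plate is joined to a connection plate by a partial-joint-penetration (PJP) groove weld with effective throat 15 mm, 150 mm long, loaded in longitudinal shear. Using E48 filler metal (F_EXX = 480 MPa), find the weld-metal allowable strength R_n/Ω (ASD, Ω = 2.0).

R_n/Ω ≈ 324 kN

Effective throat (given) t_e = 15 mm.
A_we = 15 × 150 = 2250 mm².
F_nw = 0.6 F_EXX = 288 MPa.
R_n/Ω = (288 × 2250) / 2.0 × 10⁻³ = 324 kN.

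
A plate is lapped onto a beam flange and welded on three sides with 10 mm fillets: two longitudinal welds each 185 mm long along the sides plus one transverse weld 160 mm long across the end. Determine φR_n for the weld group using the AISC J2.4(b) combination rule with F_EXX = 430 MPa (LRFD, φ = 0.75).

t_e = 0.707 × 10 = 7.07 mm.
R_nwl = 0.6 × 430 × 7.07 × 370 × 10⁻³ = 674.9 kN (longitudinal, 2 welds).
R_nwt = 0.6 × 430 × 7.07 × 160 × 10⁻³ = 291.8 kN (transverse, base value).
(i) R_nwl + R_nwt = 966.8 kN; (ii) 0.85 R_nwl + 1.5 R_nwt = 1011 kN.
R_n = max = 1011 kN [governs: (ii)]; φR_n = 758.6 kN.

φR_n ≈ 759 kN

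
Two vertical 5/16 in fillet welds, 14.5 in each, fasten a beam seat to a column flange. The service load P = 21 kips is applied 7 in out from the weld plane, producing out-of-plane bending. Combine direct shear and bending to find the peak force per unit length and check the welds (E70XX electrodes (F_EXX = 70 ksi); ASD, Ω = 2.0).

L_w = 2 × 14.5 = 29 in; section modulus (unit throat) S = 2 × L²/6 = 70.08 in².
Direct shear f_v = P/L_w = 21/29 = 0.7241 kip/in.
Moment M = P × e = 21 × 7 = 147 kip·in; bending f_b = M/S = 2.098 kip/in.
f_max = √(f_v² + f_b²) = √(0.7241² + 2.098²) = 2.219 kip/in.
r_n/Ω = (1/2.0) × 0.6 × 70 × (0.707 × 0.3125) = 4.64 kip/in → adequate.

f_max ≈ 2.22 kip/in; adequate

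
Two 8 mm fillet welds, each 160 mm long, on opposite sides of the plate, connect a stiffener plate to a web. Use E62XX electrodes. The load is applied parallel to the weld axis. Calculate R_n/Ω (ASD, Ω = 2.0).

E62XX → F_EXX = 620 MPa.
Effective throat t_e = 0.707 × 8 = 5.656 mm.
Total length L = 320 mm; A_we = 5.656 × 320 = 1810 mm².
F_nw = 0.6 F_EXX = 0.6 × 620 = 372 MPa.
R_n = 372 × 1810 × 10⁻³ = 673.3 kN; R_n/Ω = 673.3/2.0 = 336.6 kN.

R_n/Ω ≈ 337 kN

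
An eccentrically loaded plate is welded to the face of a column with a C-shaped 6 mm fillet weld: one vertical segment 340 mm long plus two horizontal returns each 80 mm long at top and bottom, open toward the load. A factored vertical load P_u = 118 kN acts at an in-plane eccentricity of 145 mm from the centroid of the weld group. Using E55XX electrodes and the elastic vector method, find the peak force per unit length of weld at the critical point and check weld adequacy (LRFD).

E55XX → F_EXX = 550 MPa.
Total weld length L_w = 500 mm. Treat welds as unit-width lines.
Centroid: x̄ = 2×80×40 / 500 = 12.8 mm from the vertical weld.
Polar moment about centroid: J = I_x + I_y = [340³/12 + 2×80×170²] + [340×12.8² + 2(80³/12 + 80×27.2²)] = 8159000 mm³.
Direct shear f_v = P/L_w = 118×10³ / 500 = 236 N/mm (vertical).
Torsion M = P·e = 118×10³ × 145 = 17110000 N·mm.
Critical point at (x, y) = (67.2, 170) from centroid. f_tx = M·y/J = 356.5 N/mm; f_ty = M·x/J = 140.9 N/mm.
Resultant f_max = √[f_tx² + (f_v + f_ty)²] = √[356.5² + (236 + 140.9)²] = 518.8 N/mm.
Capacity per unit length: φr_n = 0.75 × 0.6 × 550 × (0.707 × 6) = 1050 N/mm.
518.8 ≤ 1050 → adequate.

f_max ≈ 519 N/mm; adequate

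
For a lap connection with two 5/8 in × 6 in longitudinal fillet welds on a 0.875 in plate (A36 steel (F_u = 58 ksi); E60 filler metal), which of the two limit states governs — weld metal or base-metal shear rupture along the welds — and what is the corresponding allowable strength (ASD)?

R_n/Ω ≈ 95.4 kip (weld metal governs)

E60XX → F_EXX = 60 ksi.
t_e = 0.707 × 0.625 = 0.4419 in; L = 12 in.
Weld metal: R_n/Ω = (1/2.0) × 0.6 × 60 × 0.4419 × 12 = 95.44 kip.
Base metal (shear rupture): R_n/Ω = (1/2.0) × 0.6 × 58 × 0.875 × 12 = 182.7 kip.
Governing: weld metal.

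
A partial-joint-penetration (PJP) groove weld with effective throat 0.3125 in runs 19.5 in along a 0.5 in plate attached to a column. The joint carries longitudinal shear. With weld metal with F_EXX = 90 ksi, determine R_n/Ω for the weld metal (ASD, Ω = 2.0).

R_n/Ω ≈ 165 kips

Effective throat (given) t_e = 0.3125 in.
A_we = 0.3125 × 19.5 = 6.094 in².
F_nw = 0.6 F_EXX = 54 ksi.
R_n/Ω = (54 × 6.094) / 2.0 = 164.5 kips.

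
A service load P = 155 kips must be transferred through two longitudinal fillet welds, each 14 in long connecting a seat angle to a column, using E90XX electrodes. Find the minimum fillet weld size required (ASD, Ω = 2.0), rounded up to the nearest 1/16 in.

E90XX → F_EXX = 90 ksi.
Total weld length L = 28 in.
Required throat t_e = P × Ω / (0.6 F_EXX × L) = 155 × 2.0 / (0.6 × 90 × 28) = 0.205 in.
Required leg w = t_e / 0.707 = 0.29 in → use 5/16 in.

w = 5/16 in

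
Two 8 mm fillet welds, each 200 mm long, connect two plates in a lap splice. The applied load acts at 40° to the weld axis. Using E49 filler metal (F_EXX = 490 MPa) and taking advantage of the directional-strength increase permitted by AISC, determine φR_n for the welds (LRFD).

φR_n ≈ 627 kN

t_e = 0.707 × 8 = 5.656 mm; A_we = 5.656 × 400 = 2262 mm².
Directional factor: 1.0 + 0.5 sin^1.5(40°) = 1.258.
F_nw = 0.6 × 490 × 1.258 = 369.8 MPa.
φR_n = 0.75 × 369.8 × 2262 × 10⁻³ = 627.4 kN.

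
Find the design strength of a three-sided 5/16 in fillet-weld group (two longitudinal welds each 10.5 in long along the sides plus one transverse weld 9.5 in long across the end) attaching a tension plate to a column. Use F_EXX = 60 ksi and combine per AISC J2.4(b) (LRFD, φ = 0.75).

t_e = 0.707 × 0.3125 = 0.2209 in.
R_nwl = 0.6 × 60 × 0.2209 × 21 = 167 kip (longitudinal, 2 welds).
R_nwt = 0.6 × 60 × 0.2209 × 9.5 = 75.56 kip (transverse, base value).
(i) R_nwl + R_nwt = 242.6 kip; (ii) 0.85 R_nwl + 1.5 R_nwt = 255.3 kip.
R_n = max = 255.3 kip [governs: (ii)]; φR_n = 191.5 kip.

φR_n ≈ 191 kip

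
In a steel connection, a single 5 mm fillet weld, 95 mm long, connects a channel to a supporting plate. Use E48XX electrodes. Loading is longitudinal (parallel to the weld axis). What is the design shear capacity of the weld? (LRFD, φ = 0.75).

φR_n ≈ 72.5 kN

E48XX → F_EXX = 480 MPa.
Effective throat t_e = 0.707 × 5 = 3.535 mm.
Total length L = 95 mm; A_we = 3.535 × 95 = 335.8 mm².
F_nw = 0.6 F_EXX = 0.6 × 480 = 288 MPa.
φR_n = 0.75 × 288 × 335.8 × 10⁻³ = 72.54 kN.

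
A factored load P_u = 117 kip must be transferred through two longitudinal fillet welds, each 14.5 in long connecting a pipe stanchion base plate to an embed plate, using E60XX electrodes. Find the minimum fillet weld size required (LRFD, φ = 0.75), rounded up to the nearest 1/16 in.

E60XX → F_EXX = 60 ksi.
Total weld length L = 29 in.
Required throat t_e = P_u / (φ × 0.6 F_EXX × L) = 117 / (0.75 × 0.6 × 60 × 29) = 0.1494 in.
Required leg w = t_e / 0.707 = 0.2114 in → use 1/4 in.

w = 1/4 in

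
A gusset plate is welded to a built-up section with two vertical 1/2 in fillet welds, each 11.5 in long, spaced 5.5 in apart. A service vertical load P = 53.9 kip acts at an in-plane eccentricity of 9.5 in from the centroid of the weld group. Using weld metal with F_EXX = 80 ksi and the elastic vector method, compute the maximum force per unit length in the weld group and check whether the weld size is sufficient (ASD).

f_max ≈ 8.9 kip/in; NOT adequate

Total weld length L_w = 23 in. Treat welds as unit-width lines.
Polar moment about centroid: J = 2[d³/12 + d(b/2)²] = 2[11.5³/12 + 11.5×2.75²] = 427.4 in³.
Direct shear f_v = P/L_w = 53.9 / 23 = 2.343 kip/in (vertical).
Torsion M = P·e = 53.9 × 9.5 = 512.05 kip·in.
Critical point at (x, y) = (2.75, 5.75) from centroid. f_tx = M·y/J = 6.889 kip/in; f_ty = M·x/J = 3.295 kip/in.
Resultant f_max = √[f_tx² + (f_v + f_ty)²] = √[6.889² + (2.343 + 3.295)²] = 8.902 kip/in.
Capacity per unit length: r_n/Ω = (1/2.0) × 0.6 × 80 × (0.707 × 0.5) = 8.484 kip/in.
8.902 > 8.484 → NOT adequate.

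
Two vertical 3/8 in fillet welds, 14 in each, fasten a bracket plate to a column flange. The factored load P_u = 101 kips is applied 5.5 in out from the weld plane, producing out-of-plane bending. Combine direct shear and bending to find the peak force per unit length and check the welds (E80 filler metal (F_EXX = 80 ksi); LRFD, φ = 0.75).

L_w = 2 × 14 = 28 in; section modulus (unit throat) S = 2 × L²/6 = 65.33 in².
Direct shear f_v = P/L_w = 101/28 = 3.607 kip/in.
Moment M = P × e = 101 × 5.5 = 555.5 kip·in; bending f_b = M/S = 8.503 kip/in.
f_max = √(f_v² + f_b²) = √(3.607² + 8.503²) = 9.236 kip/in.
φr_n = 0.75 × 0.6 × 80 × (0.707 × 0.375) = 9.544 kip/in → adequate.

f_max ≈ 9.24 kip/in; adequate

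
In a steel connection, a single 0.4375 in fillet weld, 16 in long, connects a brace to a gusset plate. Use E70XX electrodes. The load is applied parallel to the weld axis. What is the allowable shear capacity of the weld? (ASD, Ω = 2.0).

E70XX → F_EXX = 70 ksi.
Effective throat t_e = 0.707 × 0.4375 = 0.3093 in.
Total length L = 16 in; A_we = 0.3093 × 16 = 4.949 in².
F_nw = 0.6 F_EXX = 0.6 × 70 = 42 ksi.
R_n = 42 × 4.949 = 207.9 kip; R_n/Ω = 207.9/2.0 = 103.9 kip.

R_n/Ω ≈ 104 kip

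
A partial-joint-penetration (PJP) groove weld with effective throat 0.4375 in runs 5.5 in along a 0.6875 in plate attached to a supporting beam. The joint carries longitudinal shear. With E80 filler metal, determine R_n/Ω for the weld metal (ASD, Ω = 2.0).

E80XX → F_EXX = 80 ksi.
Effective throat (given) t_e = 0.4375 in.
A_we = 0.4375 × 5.5 = 2.406 in².
F_nw = 0.6 F_EXX = 48 ksi.
R_n/Ω = (48 × 2.406) / 2.0 = 57.75 kip.

R_n/Ω ≈ 57.8 kip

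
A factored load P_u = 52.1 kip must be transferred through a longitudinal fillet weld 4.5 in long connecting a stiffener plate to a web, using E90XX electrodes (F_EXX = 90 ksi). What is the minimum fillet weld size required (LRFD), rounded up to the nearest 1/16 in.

w = 7/16 in

Total weld length L = 4.5 in.
Required throat t_e = P_u / (φ × 0.6 F_EXX × L) = 52.1 / (0.75 × 0.6 × 90 × 4.5) = 0.2859 in.
Required leg w = t_e / 0.707 = 0.4043 in → use 7/16 in.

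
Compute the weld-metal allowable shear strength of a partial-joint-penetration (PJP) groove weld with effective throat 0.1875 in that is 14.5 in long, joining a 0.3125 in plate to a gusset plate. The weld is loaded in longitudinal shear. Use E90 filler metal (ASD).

E90XX → F_EXX = 90 ksi.
Effective throat (given) t_e = 0.1875 in.
A_we = 0.1875 × 14.5 = 2.719 in².
F_nw = 0.6 F_EXX = 54 ksi.
R_n/Ω = (54 × 2.719) / 2.0 = 73.41 kip.

R_n/Ω ≈ 73.4 kip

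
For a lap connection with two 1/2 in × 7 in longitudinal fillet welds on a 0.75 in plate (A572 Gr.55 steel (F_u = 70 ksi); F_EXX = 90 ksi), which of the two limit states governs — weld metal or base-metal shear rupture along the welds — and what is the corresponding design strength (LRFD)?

t_e = 0.707 × 0.5 = 0.3535 in; L = 14 in.
Weld metal: φR_n = 0.75 × 0.6 × 90 × 0.3535 × 14 = 200.4 kip.
Base metal (shear rupture): φR_n = 0.75 × 0.6 × 70 × 0.75 × 14 = 330.8 kip.
Governing: weld metal.

φR_n ≈ 200 kip (weld metal governs)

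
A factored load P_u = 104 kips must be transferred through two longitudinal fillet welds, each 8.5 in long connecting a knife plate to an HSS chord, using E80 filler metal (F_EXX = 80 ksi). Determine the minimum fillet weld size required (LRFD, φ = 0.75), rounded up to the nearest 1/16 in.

Total weld length L = 17 in.
Required throat t_e = P_u / (φ × 0.6 F_EXX × L) = 104 / (0.75 × 0.6 × 80 × 17) = 0.1699 in.
Required leg w = t_e / 0.707 = 0.2404 in → use 1/4 in.

w = 1/4 in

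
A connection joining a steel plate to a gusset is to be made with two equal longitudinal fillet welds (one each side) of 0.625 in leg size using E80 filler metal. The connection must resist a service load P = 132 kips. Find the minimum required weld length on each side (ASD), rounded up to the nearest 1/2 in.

L = 6.5 in on each side

E80XX → F_EXX = 80 ksi.
Throat t_e = 0.707 × 0.625 = 0.4419 in.
r_n/Ω = (0.6 × 80 × 0.4419) / 2.0 = 10.6 kip/in.
L_req = P / (r_n/Ω) = 132 / 10.6 = 12.45 in total.
Per side: 12.45 / 2 = 6.223 in.
Round up → use L = 6.5 in on each side.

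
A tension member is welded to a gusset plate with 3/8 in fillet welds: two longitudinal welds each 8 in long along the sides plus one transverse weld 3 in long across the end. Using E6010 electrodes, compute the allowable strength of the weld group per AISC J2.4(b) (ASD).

R_n/Ω ≈ 90.7 kip

E60XX → F_EXX = 60 ksi.
t_e = 0.707 × 0.375 = 0.2651 in.
R_nwl = 0.6 × 60 × 0.2651 × 16 = 152.7 kip (longitudinal, 2 welds).
R_nwt = 0.6 × 60 × 0.2651 × 3 = 28.63 kip (transverse, base value).
(i) R_nwl + R_nwt = 181.3 kip; (ii) 0.85 R_nwl + 1.5 R_nwt = 172.8 kip.
R_n = max = 181.3 kip [governs: (i)]; R_n/Ω = 90.67 kip.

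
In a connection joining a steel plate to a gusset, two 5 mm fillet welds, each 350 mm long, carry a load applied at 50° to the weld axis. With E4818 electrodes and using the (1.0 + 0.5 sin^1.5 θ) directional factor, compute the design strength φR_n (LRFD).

E48XX → F_EXX = 480 MPa.
t_e = 0.707 × 5 = 3.535 mm; A_we = 3.535 × 700 = 2474 mm².
Directional factor: 1.0 + 0.5 sin^1.5(50°) = 1.335.
F_nw = 0.6 × 480 × 1.335 = 384.5 MPa.
φR_n = 0.75 × 384.5 × 2474 × 10⁻³ = 713.7 kN.

φR_n ≈ 714 kN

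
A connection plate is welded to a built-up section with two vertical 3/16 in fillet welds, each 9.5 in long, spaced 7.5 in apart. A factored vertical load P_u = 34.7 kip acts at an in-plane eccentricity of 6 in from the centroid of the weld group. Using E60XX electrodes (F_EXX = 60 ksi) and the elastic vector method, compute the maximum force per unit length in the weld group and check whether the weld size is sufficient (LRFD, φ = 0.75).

Total weld length L_w = 19 in. Treat welds as unit-width lines.
Polar moment about centroid: J = 2[d³/12 + d(b/2)²] = 2[9.5³/12 + 9.5×3.75²] = 410.1 in³.
Direct shear f_v = P/L_w = 34.7 / 19 = 1.826 kip/in (vertical).
Torsion M = P·e = 34.7 × 6 = 208.2 kip·in.
Critical point at (x, y) = (3.75, 4.75) from centroid. f_tx = M·y/J = 2.412 kip/in; f_ty = M·x/J = 1.904 kip/in.
Resultant f_max = √[f_tx² + (f_v + f_ty)²] = √[2.412² + (1.826 + 1.904)²] = 4.442 kip/in.
Capacity per unit length: φr_n = 0.75 × 0.6 × 60 × (0.707 × 0.1875) = 3.579 kip/in.
4.442 > 3.579 → NOT adequate.

f_max ≈ 4.44 kip/in; NOT adequate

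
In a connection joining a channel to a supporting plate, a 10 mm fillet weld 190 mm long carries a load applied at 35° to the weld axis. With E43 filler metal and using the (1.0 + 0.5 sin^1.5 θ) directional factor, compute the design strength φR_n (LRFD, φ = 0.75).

φR_n ≈ 316 kN

E43XX → F_EXX = 430 MPa.
t_e = 0.707 × 10 = 7.07 mm; A_we = 7.07 × 190 = 1343 mm².
Directional factor: 1.0 + 0.5 sin^1.5(35°) = 1.217.
F_nw = 0.6 × 430 × 1.217 = 314 MPa.
φR_n = 0.75 × 314 × 1343 × 10⁻³ = 316.4 kN.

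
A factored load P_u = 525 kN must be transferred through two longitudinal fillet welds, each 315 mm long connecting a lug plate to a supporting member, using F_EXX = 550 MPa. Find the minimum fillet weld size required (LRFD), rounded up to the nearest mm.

w = 5 mm

Total weld length L = 630 mm.
Required throat t_e = P_u / (φ × 0.6 F_EXX × L) = 525 / (0.75 × 0.6 × 550 × 630 × 10⁻³) = 3.367 mm.
Required leg w = t_e / 0.707 = 4.762 mm → use 5 mm.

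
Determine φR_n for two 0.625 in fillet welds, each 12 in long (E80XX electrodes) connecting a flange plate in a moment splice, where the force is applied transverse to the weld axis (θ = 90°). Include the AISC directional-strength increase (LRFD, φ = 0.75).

E80XX → F_EXX = 80 ksi.
t_e = 0.707 × 0.625 = 0.4419 in; A_we = 0.4419 × 24 = 10.6 in².
Directional factor: 1.0 + 0.5 sin^1.5(90°) = 1.5.
F_nw = 0.6 × 80 × 1.5 = 72 ksi.
φR_n = 0.75 × 72 × 10.6 = 572.7 kips.

φR_n ≈ 573 kips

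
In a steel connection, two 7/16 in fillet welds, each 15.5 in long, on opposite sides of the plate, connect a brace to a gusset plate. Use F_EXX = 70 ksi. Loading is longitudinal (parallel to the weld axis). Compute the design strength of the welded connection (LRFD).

Effective throat t_e = 0.707 × 0.4375 = 0.3093 in.
Total length L = 31 in; A_we = 0.3093 × 31 = 9.589 in².
F_nw = 0.6 F_EXX = 0.6 × 70 = 42 ksi.
φR_n = 0.75 × 42 × 9.589 = 302 kips.

φR_n ≈ 302 kips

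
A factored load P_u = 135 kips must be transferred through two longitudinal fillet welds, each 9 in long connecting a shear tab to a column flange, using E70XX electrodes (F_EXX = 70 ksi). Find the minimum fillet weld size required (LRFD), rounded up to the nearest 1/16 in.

w = 3/8 in

Total weld length L = 18 in.
Required throat t_e = P_u / (φ × 0.6 F_EXX × L) = 135 / (0.75 × 0.6 × 70 × 18) = 0.2381 in.
Required leg w = t_e / 0.707 = 0.3368 in → use 3/8 in.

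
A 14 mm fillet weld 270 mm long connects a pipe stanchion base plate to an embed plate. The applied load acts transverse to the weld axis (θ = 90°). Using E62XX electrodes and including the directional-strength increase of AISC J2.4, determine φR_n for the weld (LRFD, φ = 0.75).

φR_n ≈ 1120 kN

E62XX → F_EXX = 620 MPa.
t_e = 0.707 × 14 = 9.898 mm; A_we = 9.898 × 270 = 2672 mm².
Directional factor: 1.0 + 0.5 sin^1.5(90°) = 1.5.
F_nw = 0.6 × 620 × 1.5 = 558 MPa.
φR_n = 0.75 × 558 × 2672 × 10⁻³ = 1118 kN.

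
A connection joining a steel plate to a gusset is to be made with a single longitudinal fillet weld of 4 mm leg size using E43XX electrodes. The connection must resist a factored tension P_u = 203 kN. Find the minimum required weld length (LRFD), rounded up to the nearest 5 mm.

L = 375 mm

E43XX → F_EXX = 430 MPa.
Throat t_e = 0.707 × 4 = 2.828 mm.
φr_n = 0.75 × 0.6 × 430 × 2.828 × 10⁻³ = 0.5472 kN/mm.
L_req = P_u / φr_n = 203 / 0.5472 = 371 mm total.
Round up → use L = 375 mm.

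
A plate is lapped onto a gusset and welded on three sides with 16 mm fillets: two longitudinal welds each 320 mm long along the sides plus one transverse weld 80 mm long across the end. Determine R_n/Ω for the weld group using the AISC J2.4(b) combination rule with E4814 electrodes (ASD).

E48XX → F_EXX = 480 MPa.
t_e = 0.707 × 16 = 11.31 mm.
R_nwl = 0.6 × 480 × 11.31 × 640 × 10⁻³ = 2085 kN (longitudinal, 2 welds).
R_nwt = 0.6 × 480 × 11.31 × 80 × 10⁻³ = 260.6 kN (transverse, base value).
(i) R_nwl + R_nwt = 2346 kN; (ii) 0.85 R_nwl + 1.5 R_nwt = 2163 kN.
R_n = max = 2346 kN [governs: (i)]; R_n/Ω = 1173 kN.

R_n/Ω ≈ 1170 kN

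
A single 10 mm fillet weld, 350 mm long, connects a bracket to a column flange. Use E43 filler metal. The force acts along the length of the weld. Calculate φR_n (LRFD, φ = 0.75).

E43XX → F_EXX = 430 MPa.
Effective throat t_e = 0.707 × 10 = 7.07 mm.
Total length L = 350 mm; A_we = 7.07 × 350 = 2474 mm².
F_nw = 0.6 F_EXX = 0.6 × 430 = 258 MPa.
φR_n = 0.75 × 258 × 2474 × 10⁻³ = 478.8 kN.

φR_n ≈ 479 kN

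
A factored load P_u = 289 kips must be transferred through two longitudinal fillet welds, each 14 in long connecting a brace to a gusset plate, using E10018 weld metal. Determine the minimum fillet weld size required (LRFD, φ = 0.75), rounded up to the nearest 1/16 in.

E100XX → F_EXX = 100 ksi.
Total weld length L = 28 in.
Required throat t_e = P_u / (φ × 0.6 F_EXX × L) = 289 / (0.75 × 0.6 × 100 × 28) = 0.2294 in.
Required leg w = t_e / 0.707 = 0.3244 in → use 3/8 in.

w = 3/8 in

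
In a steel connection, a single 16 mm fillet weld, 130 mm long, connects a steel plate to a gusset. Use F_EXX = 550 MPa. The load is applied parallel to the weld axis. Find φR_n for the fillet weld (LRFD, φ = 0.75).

φR_n ≈ 364 kN

Effective throat t_e = 0.707 × 16 = 11.31 mm.
Total length L = 130 mm; A_we = 11.31 × 130 = 1471 mm².
F_nw = 0.6 F_EXX = 0.6 × 550 = 330 MPa.
φR_n = 0.75 × 330 × 1471 × 10⁻³ = 364 kN.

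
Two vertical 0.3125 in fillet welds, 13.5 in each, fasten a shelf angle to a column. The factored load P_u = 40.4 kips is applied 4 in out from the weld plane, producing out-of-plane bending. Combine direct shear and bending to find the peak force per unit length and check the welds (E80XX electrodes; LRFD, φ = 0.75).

f_max ≈ 3.05 kip/in; adequate

E80XX → F_EXX = 80 ksi.
L_w = 2 × 13.5 = 27 in; section modulus (unit throat) S = 2 × L²/6 = 60.75 in².
Direct shear f_v = P/L_w = 40.4/27 = 1.496 kip/in.
Moment M = P × e = 40.4 × 4 = 161.6 kip·in; bending f_b = M/S = 2.66 kip/in.
f_max = √(f_v² + f_b²) = √(1.496² + 2.66²) = 3.052 kip/in.
φr_n = 0.75 × 0.6 × 80 × (0.707 × 0.3125) = 7.954 kip/in → adequate.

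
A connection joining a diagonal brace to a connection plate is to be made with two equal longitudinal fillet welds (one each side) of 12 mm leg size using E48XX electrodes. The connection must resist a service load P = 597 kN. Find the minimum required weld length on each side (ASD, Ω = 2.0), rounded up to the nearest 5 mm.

L = 245 mm on each side

E48XX → F_EXX = 480 MPa.
Throat t_e = 0.707 × 12 = 8.484 mm.
r_n/Ω = (0.6 × 480 × 8.484) / 2.0 = 1222 N/mm = 1.222 kN/mm.
L_req = P / (r_n/Ω) = 597 / 1.222 = 488.7 mm total.
Per side: 488.7 / 2 = 244.3 mm.
Round up → use L = 245 mm on each side.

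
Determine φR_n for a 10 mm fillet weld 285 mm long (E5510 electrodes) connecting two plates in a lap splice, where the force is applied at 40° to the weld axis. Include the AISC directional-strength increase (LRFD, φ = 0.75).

φR_n ≈ 627 kN

E55XX → F_EXX = 550 MPa.
t_e = 0.707 × 10 = 7.07 mm; A_we = 7.07 × 285 = 2015 mm².
Directional factor: 1.0 + 0.5 sin^1.5(40°) = 1.258.
F_nw = 0.6 × 550 × 1.258 = 415 MPa.
φR_n = 0.75 × 415 × 2015 × 10⁻³ = 627.2 kN.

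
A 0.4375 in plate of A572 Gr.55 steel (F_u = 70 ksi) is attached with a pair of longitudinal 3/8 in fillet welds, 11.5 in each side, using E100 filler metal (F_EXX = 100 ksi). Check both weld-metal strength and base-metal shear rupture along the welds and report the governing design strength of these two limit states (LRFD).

t_e = 0.707 × 0.375 = 0.2651 in; L = 23 in.
Weld metal: φR_n = 0.75 × 0.6 × 100 × 0.2651 × 23 = 274.4 kip.
Base metal (shear rupture): φR_n = 0.75 × 0.6 × 70 × 0.4375 × 23 = 317 kip.
Governing: weld metal.

φR_n ≈ 274 kip (weld metal governs)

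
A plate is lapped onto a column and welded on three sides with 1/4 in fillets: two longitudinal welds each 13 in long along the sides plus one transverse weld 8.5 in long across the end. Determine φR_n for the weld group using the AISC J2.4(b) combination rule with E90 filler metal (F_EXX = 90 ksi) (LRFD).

φR_n ≈ 249 kip

t_e = 0.707 × 0.25 = 0.1767 in.
R_nwl = 0.6 × 90 × 0.1767 × 26 = 248.2 kip (longitudinal, 2 welds).
R_nwt = 0.6 × 90 × 0.1767 × 8.5 = 81.13 kip (transverse, base value).
(i) R_nwl + R_nwt = 329.3 kip; (ii) 0.85 R_nwl + 1.5 R_nwt = 332.6 kip.
R_n = max = 332.6 kip [governs: (ii)]; φR_n = 249.5 kip.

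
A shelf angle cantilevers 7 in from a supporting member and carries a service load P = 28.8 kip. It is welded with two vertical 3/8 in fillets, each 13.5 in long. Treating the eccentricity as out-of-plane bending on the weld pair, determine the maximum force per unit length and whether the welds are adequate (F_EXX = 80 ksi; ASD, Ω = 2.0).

f_max ≈ 3.49 kip/in; adequate

L_w = 2 × 13.5 = 27 in; section modulus (unit throat) S = 2 × L²/6 = 60.75 in².
Direct shear f_v = P/L_w = 28.8/27 = 1.067 kip/in.
Moment M = P × e = 28.8 × 7 = 201.6 kip·in; bending f_b = M/S = 3.319 kip/in.
f_max = √(f_v² + f_b²) = √(1.067² + 3.319²) = 3.486 kip/in.
r_n/Ω = (1/2.0) × 0.6 × 80 × (0.707 × 0.375) = 6.363 kip/in → adequate.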